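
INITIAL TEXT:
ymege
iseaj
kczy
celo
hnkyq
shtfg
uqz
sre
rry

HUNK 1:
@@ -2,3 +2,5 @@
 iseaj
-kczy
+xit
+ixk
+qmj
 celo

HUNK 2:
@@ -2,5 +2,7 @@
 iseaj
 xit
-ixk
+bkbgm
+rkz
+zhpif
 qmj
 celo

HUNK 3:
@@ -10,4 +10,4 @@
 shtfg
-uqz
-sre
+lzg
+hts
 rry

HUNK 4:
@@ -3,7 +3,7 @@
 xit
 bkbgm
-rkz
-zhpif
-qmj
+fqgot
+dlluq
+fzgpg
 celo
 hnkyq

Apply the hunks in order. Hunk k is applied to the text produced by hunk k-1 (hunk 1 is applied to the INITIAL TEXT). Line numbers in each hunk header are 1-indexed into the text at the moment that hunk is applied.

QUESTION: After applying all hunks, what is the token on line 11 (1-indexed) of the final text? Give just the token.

Answer: lzg

Derivation:
Hunk 1: at line 2 remove [kczy] add [xit,ixk,qmj] -> 11 lines: ymege iseaj xit ixk qmj celo hnkyq shtfg uqz sre rry
Hunk 2: at line 2 remove [ixk] add [bkbgm,rkz,zhpif] -> 13 lines: ymege iseaj xit bkbgm rkz zhpif qmj celo hnkyq shtfg uqz sre rry
Hunk 3: at line 10 remove [uqz,sre] add [lzg,hts] -> 13 lines: ymege iseaj xit bkbgm rkz zhpif qmj celo hnkyq shtfg lzg hts rry
Hunk 4: at line 3 remove [rkz,zhpif,qmj] add [fqgot,dlluq,fzgpg] -> 13 lines: ymege iseaj xit bkbgm fqgot dlluq fzgpg celo hnkyq shtfg lzg hts rry
Final line 11: lzg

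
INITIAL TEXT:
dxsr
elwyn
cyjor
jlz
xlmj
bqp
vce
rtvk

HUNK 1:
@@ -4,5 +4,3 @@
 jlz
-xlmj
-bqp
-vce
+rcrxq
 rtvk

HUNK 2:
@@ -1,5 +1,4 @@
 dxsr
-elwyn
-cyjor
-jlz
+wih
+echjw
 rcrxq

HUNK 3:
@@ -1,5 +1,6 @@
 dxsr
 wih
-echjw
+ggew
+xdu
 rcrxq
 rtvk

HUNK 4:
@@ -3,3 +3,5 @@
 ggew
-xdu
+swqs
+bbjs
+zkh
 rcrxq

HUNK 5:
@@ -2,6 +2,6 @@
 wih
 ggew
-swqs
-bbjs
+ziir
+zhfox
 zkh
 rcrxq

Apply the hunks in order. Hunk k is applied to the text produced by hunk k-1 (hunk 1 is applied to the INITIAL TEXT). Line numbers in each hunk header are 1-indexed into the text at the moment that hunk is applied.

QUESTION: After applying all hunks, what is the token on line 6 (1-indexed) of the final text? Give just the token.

Answer: zkh

Derivation:
Hunk 1: at line 4 remove [xlmj,bqp,vce] add [rcrxq] -> 6 lines: dxsr elwyn cyjor jlz rcrxq rtvk
Hunk 2: at line 1 remove [elwyn,cyjor,jlz] add [wih,echjw] -> 5 lines: dxsr wih echjw rcrxq rtvk
Hunk 3: at line 1 remove [echjw] add [ggew,xdu] -> 6 lines: dxsr wih ggew xdu rcrxq rtvk
Hunk 4: at line 3 remove [xdu] add [swqs,bbjs,zkh] -> 8 lines: dxsr wih ggew swqs bbjs zkh rcrxq rtvk
Hunk 5: at line 2 remove [swqs,bbjs] add [ziir,zhfox] -> 8 lines: dxsr wih ggew ziir zhfox zkh rcrxq rtvk
Final line 6: zkh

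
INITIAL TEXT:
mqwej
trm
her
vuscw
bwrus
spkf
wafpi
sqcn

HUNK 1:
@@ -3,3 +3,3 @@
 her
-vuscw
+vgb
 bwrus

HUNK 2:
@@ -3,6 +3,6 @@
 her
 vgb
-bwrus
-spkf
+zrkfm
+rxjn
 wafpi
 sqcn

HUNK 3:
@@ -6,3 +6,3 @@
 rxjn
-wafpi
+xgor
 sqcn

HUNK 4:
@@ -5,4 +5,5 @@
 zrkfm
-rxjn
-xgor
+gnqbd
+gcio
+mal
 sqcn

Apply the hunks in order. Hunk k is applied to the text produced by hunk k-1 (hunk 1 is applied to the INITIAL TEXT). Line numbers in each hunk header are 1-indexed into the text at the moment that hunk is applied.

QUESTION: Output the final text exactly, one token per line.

Hunk 1: at line 3 remove [vuscw] add [vgb] -> 8 lines: mqwej trm her vgb bwrus spkf wafpi sqcn
Hunk 2: at line 3 remove [bwrus,spkf] add [zrkfm,rxjn] -> 8 lines: mqwej trm her vgb zrkfm rxjn wafpi sqcn
Hunk 3: at line 6 remove [wafpi] add [xgor] -> 8 lines: mqwej trm her vgb zrkfm rxjn xgor sqcn
Hunk 4: at line 5 remove [rxjn,xgor] add [gnqbd,gcio,mal] -> 9 lines: mqwej trm her vgb zrkfm gnqbd gcio mal sqcn

Answer: mqwej
trm
her
vgb
zrkfm
gnqbd
gcio
mal
sqcn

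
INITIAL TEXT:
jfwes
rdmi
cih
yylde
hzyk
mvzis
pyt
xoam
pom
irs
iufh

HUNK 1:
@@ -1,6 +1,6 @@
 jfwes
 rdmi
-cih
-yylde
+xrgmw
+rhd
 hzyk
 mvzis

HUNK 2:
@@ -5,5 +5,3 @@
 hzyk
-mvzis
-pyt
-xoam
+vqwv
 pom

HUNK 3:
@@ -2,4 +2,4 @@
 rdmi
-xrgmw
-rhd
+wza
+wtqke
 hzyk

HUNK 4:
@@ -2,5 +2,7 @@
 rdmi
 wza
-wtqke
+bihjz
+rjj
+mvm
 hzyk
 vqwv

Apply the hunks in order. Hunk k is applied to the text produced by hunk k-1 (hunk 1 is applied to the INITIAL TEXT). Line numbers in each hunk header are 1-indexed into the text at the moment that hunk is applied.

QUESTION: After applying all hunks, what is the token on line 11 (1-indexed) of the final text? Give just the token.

Hunk 1: at line 1 remove [cih,yylde] add [xrgmw,rhd] -> 11 lines: jfwes rdmi xrgmw rhd hzyk mvzis pyt xoam pom irs iufh
Hunk 2: at line 5 remove [mvzis,pyt,xoam] add [vqwv] -> 9 lines: jfwes rdmi xrgmw rhd hzyk vqwv pom irs iufh
Hunk 3: at line 2 remove [xrgmw,rhd] add [wza,wtqke] -> 9 lines: jfwes rdmi wza wtqke hzyk vqwv pom irs iufh
Hunk 4: at line 2 remove [wtqke] add [bihjz,rjj,mvm] -> 11 lines: jfwes rdmi wza bihjz rjj mvm hzyk vqwv pom irs iufh
Final line 11: iufh

Answer: iufh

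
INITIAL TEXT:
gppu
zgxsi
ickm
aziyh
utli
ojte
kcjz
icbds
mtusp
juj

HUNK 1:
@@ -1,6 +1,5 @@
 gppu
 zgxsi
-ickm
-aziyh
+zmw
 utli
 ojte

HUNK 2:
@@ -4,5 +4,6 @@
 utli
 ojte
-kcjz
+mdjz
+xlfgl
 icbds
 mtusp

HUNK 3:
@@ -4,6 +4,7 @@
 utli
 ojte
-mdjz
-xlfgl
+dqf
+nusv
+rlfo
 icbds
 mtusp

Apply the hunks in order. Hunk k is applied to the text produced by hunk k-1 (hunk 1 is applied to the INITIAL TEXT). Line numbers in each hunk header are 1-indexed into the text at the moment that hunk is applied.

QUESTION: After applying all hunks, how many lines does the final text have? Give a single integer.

Answer: 11

Derivation:
Hunk 1: at line 1 remove [ickm,aziyh] add [zmw] -> 9 lines: gppu zgxsi zmw utli ojte kcjz icbds mtusp juj
Hunk 2: at line 4 remove [kcjz] add [mdjz,xlfgl] -> 10 lines: gppu zgxsi zmw utli ojte mdjz xlfgl icbds mtusp juj
Hunk 3: at line 4 remove [mdjz,xlfgl] add [dqf,nusv,rlfo] -> 11 lines: gppu zgxsi zmw utli ojte dqf nusv rlfo icbds mtusp juj
Final line count: 11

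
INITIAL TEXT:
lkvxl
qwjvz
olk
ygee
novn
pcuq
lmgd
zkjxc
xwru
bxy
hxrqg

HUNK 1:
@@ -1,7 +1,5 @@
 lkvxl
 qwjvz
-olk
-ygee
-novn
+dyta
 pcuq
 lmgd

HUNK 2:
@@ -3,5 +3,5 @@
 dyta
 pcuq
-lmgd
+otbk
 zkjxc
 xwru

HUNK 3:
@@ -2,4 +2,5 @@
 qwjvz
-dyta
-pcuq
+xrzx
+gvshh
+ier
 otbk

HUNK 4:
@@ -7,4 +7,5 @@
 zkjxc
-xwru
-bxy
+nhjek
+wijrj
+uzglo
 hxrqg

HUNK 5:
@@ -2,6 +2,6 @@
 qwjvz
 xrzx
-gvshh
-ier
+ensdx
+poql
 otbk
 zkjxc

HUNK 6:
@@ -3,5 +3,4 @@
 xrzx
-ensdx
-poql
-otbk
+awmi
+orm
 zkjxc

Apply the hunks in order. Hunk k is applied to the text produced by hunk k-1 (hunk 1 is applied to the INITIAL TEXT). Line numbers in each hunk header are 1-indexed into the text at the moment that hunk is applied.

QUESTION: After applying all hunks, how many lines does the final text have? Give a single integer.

Answer: 10

Derivation:
Hunk 1: at line 1 remove [olk,ygee,novn] add [dyta] -> 9 lines: lkvxl qwjvz dyta pcuq lmgd zkjxc xwru bxy hxrqg
Hunk 2: at line 3 remove [lmgd] add [otbk] -> 9 lines: lkvxl qwjvz dyta pcuq otbk zkjxc xwru bxy hxrqg
Hunk 3: at line 2 remove [dyta,pcuq] add [xrzx,gvshh,ier] -> 10 lines: lkvxl qwjvz xrzx gvshh ier otbk zkjxc xwru bxy hxrqg
Hunk 4: at line 7 remove [xwru,bxy] add [nhjek,wijrj,uzglo] -> 11 lines: lkvxl qwjvz xrzx gvshh ier otbk zkjxc nhjek wijrj uzglo hxrqg
Hunk 5: at line 2 remove [gvshh,ier] add [ensdx,poql] -> 11 lines: lkvxl qwjvz xrzx ensdx poql otbk zkjxc nhjek wijrj uzglo hxrqg
Hunk 6: at line 3 remove [ensdx,poql,otbk] add [awmi,orm] -> 10 lines: lkvxl qwjvz xrzx awmi orm zkjxc nhjek wijrj uzglo hxrqg
Final line count: 10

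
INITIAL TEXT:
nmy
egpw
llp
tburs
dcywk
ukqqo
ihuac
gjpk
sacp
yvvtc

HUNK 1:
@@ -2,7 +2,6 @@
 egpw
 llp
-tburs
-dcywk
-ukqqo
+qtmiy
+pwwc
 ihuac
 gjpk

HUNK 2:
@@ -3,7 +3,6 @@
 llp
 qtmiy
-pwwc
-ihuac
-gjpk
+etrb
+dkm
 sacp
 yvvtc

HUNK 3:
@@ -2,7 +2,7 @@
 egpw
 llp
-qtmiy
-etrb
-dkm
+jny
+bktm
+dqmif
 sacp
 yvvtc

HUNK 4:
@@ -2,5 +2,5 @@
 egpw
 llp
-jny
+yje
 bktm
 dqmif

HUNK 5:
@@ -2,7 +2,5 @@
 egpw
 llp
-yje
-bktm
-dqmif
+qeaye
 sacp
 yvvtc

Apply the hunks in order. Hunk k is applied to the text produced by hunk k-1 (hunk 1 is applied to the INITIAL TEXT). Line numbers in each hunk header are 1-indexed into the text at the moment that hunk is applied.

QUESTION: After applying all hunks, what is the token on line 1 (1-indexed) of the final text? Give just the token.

Hunk 1: at line 2 remove [tburs,dcywk,ukqqo] add [qtmiy,pwwc] -> 9 lines: nmy egpw llp qtmiy pwwc ihuac gjpk sacp yvvtc
Hunk 2: at line 3 remove [pwwc,ihuac,gjpk] add [etrb,dkm] -> 8 lines: nmy egpw llp qtmiy etrb dkm sacp yvvtc
Hunk 3: at line 2 remove [qtmiy,etrb,dkm] add [jny,bktm,dqmif] -> 8 lines: nmy egpw llp jny bktm dqmif sacp yvvtc
Hunk 4: at line 2 remove [jny] add [yje] -> 8 lines: nmy egpw llp yje bktm dqmif sacp yvvtc
Hunk 5: at line 2 remove [yje,bktm,dqmif] add [qeaye] -> 6 lines: nmy egpw llp qeaye sacp yvvtc
Final line 1: nmy

Answer: nmy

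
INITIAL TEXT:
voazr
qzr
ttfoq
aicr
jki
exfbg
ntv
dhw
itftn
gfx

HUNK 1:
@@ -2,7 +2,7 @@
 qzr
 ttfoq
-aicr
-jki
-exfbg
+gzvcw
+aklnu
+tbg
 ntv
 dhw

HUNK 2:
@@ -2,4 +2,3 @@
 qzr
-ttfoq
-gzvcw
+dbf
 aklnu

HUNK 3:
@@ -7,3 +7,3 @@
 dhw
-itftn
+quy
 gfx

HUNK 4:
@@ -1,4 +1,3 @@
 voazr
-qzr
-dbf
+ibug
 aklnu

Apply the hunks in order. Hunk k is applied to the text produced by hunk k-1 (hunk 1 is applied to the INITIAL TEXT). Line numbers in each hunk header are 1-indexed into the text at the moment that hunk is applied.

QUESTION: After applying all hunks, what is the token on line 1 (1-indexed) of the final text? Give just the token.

Answer: voazr

Derivation:
Hunk 1: at line 2 remove [aicr,jki,exfbg] add [gzvcw,aklnu,tbg] -> 10 lines: voazr qzr ttfoq gzvcw aklnu tbg ntv dhw itftn gfx
Hunk 2: at line 2 remove [ttfoq,gzvcw] add [dbf] -> 9 lines: voazr qzr dbf aklnu tbg ntv dhw itftn gfx
Hunk 3: at line 7 remove [itftn] add [quy] -> 9 lines: voazr qzr dbf aklnu tbg ntv dhw quy gfx
Hunk 4: at line 1 remove [qzr,dbf] add [ibug] -> 8 lines: voazr ibug aklnu tbg ntv dhw quy gfx
Final line 1: voazr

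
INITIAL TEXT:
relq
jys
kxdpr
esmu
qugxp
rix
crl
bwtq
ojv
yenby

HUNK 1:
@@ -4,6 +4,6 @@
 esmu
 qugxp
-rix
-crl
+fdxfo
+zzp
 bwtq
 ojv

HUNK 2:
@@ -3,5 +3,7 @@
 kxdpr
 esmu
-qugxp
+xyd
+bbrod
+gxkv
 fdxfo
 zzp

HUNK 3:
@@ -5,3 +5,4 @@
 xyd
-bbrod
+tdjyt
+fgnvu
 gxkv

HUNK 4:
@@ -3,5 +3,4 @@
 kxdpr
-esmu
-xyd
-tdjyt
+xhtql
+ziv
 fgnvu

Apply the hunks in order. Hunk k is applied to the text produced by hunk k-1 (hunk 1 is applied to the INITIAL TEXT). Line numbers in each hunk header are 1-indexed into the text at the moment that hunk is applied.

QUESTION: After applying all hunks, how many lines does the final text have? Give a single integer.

Hunk 1: at line 4 remove [rix,crl] add [fdxfo,zzp] -> 10 lines: relq jys kxdpr esmu qugxp fdxfo zzp bwtq ojv yenby
Hunk 2: at line 3 remove [qugxp] add [xyd,bbrod,gxkv] -> 12 lines: relq jys kxdpr esmu xyd bbrod gxkv fdxfo zzp bwtq ojv yenby
Hunk 3: at line 5 remove [bbrod] add [tdjyt,fgnvu] -> 13 lines: relq jys kxdpr esmu xyd tdjyt fgnvu gxkv fdxfo zzp bwtq ojv yenby
Hunk 4: at line 3 remove [esmu,xyd,tdjyt] add [xhtql,ziv] -> 12 lines: relq jys kxdpr xhtql ziv fgnvu gxkv fdxfo zzp bwtq ojv yenby
Final line count: 12

Answer: 12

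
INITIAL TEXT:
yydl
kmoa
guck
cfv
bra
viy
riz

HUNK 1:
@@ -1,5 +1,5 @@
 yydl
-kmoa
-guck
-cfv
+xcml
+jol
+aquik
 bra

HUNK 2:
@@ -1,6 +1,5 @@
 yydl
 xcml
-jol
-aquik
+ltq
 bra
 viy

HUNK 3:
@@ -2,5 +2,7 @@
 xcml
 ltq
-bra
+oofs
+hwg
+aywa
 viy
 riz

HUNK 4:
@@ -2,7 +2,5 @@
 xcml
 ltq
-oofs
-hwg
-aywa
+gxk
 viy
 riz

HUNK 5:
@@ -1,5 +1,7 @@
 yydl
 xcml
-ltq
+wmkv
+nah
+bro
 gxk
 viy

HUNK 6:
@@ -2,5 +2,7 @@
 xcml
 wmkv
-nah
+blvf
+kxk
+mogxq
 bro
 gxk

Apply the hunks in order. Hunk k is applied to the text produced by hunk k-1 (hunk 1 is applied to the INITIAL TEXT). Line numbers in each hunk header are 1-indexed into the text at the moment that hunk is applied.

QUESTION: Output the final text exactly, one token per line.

Answer: yydl
xcml
wmkv
blvf
kxk
mogxq
bro
gxk
viy
riz

Derivation:
Hunk 1: at line 1 remove [kmoa,guck,cfv] add [xcml,jol,aquik] -> 7 lines: yydl xcml jol aquik bra viy riz
Hunk 2: at line 1 remove [jol,aquik] add [ltq] -> 6 lines: yydl xcml ltq bra viy riz
Hunk 3: at line 2 remove [bra] add [oofs,hwg,aywa] -> 8 lines: yydl xcml ltq oofs hwg aywa viy riz
Hunk 4: at line 2 remove [oofs,hwg,aywa] add [gxk] -> 6 lines: yydl xcml ltq gxk viy riz
Hunk 5: at line 1 remove [ltq] add [wmkv,nah,bro] -> 8 lines: yydl xcml wmkv nah bro gxk viy riz
Hunk 6: at line 2 remove [nah] add [blvf,kxk,mogxq] -> 10 lines: yydl xcml wmkv blvf kxk mogxq bro gxk viy riz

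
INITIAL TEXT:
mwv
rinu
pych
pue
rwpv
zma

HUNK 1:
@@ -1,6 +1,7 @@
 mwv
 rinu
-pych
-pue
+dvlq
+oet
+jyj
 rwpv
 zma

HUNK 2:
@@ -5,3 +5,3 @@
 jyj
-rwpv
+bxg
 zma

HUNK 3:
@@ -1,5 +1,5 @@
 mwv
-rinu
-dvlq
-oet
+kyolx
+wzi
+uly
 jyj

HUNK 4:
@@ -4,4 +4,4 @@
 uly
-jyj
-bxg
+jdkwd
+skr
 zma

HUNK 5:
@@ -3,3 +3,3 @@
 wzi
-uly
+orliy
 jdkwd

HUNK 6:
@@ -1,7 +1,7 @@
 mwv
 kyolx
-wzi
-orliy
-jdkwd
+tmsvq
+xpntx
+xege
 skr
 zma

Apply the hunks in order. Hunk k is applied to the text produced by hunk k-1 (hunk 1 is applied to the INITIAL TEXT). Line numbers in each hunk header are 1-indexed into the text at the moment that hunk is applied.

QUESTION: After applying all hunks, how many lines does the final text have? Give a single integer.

Hunk 1: at line 1 remove [pych,pue] add [dvlq,oet,jyj] -> 7 lines: mwv rinu dvlq oet jyj rwpv zma
Hunk 2: at line 5 remove [rwpv] add [bxg] -> 7 lines: mwv rinu dvlq oet jyj bxg zma
Hunk 3: at line 1 remove [rinu,dvlq,oet] add [kyolx,wzi,uly] -> 7 lines: mwv kyolx wzi uly jyj bxg zma
Hunk 4: at line 4 remove [jyj,bxg] add [jdkwd,skr] -> 7 lines: mwv kyolx wzi uly jdkwd skr zma
Hunk 5: at line 3 remove [uly] add [orliy] -> 7 lines: mwv kyolx wzi orliy jdkwd skr zma
Hunk 6: at line 1 remove [wzi,orliy,jdkwd] add [tmsvq,xpntx,xege] -> 7 lines: mwv kyolx tmsvq xpntx xege skr zma
Final line count: 7

Answer: 7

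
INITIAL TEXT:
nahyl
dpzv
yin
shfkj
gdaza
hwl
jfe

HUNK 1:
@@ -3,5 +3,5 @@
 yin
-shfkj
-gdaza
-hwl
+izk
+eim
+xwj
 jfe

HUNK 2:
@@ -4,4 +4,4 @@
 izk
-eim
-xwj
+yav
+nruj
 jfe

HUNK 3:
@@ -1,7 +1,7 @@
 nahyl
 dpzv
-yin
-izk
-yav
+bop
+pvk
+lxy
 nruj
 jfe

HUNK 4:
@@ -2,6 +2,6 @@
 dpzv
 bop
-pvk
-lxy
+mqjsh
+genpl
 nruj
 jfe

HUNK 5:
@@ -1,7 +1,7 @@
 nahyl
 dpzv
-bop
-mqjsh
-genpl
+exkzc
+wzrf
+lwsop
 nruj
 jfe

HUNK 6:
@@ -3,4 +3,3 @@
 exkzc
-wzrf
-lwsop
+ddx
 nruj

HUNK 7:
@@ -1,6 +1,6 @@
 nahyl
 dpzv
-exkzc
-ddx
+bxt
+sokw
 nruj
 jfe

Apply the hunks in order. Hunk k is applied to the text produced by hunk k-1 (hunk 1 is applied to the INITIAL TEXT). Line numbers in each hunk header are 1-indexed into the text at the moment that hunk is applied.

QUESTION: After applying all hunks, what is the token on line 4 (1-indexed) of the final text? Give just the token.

Answer: sokw

Derivation:
Hunk 1: at line 3 remove [shfkj,gdaza,hwl] add [izk,eim,xwj] -> 7 lines: nahyl dpzv yin izk eim xwj jfe
Hunk 2: at line 4 remove [eim,xwj] add [yav,nruj] -> 7 lines: nahyl dpzv yin izk yav nruj jfe
Hunk 3: at line 1 remove [yin,izk,yav] add [bop,pvk,lxy] -> 7 lines: nahyl dpzv bop pvk lxy nruj jfe
Hunk 4: at line 2 remove [pvk,lxy] add [mqjsh,genpl] -> 7 lines: nahyl dpzv bop mqjsh genpl nruj jfe
Hunk 5: at line 1 remove [bop,mqjsh,genpl] add [exkzc,wzrf,lwsop] -> 7 lines: nahyl dpzv exkzc wzrf lwsop nruj jfe
Hunk 6: at line 3 remove [wzrf,lwsop] add [ddx] -> 6 lines: nahyl dpzv exkzc ddx nruj jfe
Hunk 7: at line 1 remove [exkzc,ddx] add [bxt,sokw] -> 6 lines: nahyl dpzv bxt sokw nruj jfe
Final line 4: sokw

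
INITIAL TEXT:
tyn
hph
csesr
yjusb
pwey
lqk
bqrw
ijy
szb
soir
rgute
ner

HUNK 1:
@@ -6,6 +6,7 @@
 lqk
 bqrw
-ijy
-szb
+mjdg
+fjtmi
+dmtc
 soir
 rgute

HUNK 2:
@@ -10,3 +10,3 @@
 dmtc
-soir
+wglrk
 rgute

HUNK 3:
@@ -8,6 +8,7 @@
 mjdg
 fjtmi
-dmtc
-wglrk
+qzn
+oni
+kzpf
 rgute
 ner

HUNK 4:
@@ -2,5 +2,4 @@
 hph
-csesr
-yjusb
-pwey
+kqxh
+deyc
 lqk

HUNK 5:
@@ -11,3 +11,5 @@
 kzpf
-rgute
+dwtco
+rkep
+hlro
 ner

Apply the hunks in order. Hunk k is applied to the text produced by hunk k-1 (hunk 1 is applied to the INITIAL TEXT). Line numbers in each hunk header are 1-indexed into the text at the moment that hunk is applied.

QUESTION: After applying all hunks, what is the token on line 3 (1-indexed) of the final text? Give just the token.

Hunk 1: at line 6 remove [ijy,szb] add [mjdg,fjtmi,dmtc] -> 13 lines: tyn hph csesr yjusb pwey lqk bqrw mjdg fjtmi dmtc soir rgute ner
Hunk 2: at line 10 remove [soir] add [wglrk] -> 13 lines: tyn hph csesr yjusb pwey lqk bqrw mjdg fjtmi dmtc wglrk rgute ner
Hunk 3: at line 8 remove [dmtc,wglrk] add [qzn,oni,kzpf] -> 14 lines: tyn hph csesr yjusb pwey lqk bqrw mjdg fjtmi qzn oni kzpf rgute ner
Hunk 4: at line 2 remove [csesr,yjusb,pwey] add [kqxh,deyc] -> 13 lines: tyn hph kqxh deyc lqk bqrw mjdg fjtmi qzn oni kzpf rgute ner
Hunk 5: at line 11 remove [rgute] add [dwtco,rkep,hlro] -> 15 lines: tyn hph kqxh deyc lqk bqrw mjdg fjtmi qzn oni kzpf dwtco rkep hlro ner
Final line 3: kqxh

Answer: kqxh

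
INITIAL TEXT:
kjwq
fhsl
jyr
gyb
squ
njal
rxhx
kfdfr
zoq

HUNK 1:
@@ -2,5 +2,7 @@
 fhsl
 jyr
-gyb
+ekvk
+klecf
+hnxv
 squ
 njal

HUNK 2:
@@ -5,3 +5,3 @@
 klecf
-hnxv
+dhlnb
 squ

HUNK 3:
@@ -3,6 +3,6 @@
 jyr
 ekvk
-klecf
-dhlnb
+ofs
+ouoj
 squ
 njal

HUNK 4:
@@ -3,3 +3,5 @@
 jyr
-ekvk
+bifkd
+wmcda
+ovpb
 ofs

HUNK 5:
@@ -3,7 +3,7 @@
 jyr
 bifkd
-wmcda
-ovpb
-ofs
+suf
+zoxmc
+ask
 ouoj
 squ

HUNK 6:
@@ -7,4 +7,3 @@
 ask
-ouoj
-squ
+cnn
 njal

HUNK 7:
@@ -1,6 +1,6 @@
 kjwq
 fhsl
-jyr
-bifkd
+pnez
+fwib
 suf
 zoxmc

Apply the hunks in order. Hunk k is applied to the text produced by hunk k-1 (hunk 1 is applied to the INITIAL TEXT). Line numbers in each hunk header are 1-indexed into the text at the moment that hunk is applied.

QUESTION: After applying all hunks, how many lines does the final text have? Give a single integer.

Hunk 1: at line 2 remove [gyb] add [ekvk,klecf,hnxv] -> 11 lines: kjwq fhsl jyr ekvk klecf hnxv squ njal rxhx kfdfr zoq
Hunk 2: at line 5 remove [hnxv] add [dhlnb] -> 11 lines: kjwq fhsl jyr ekvk klecf dhlnb squ njal rxhx kfdfr zoq
Hunk 3: at line 3 remove [klecf,dhlnb] add [ofs,ouoj] -> 11 lines: kjwq fhsl jyr ekvk ofs ouoj squ njal rxhx kfdfr zoq
Hunk 4: at line 3 remove [ekvk] add [bifkd,wmcda,ovpb] -> 13 lines: kjwq fhsl jyr bifkd wmcda ovpb ofs ouoj squ njal rxhx kfdfr zoq
Hunk 5: at line 3 remove [wmcda,ovpb,ofs] add [suf,zoxmc,ask] -> 13 lines: kjwq fhsl jyr bifkd suf zoxmc ask ouoj squ njal rxhx kfdfr zoq
Hunk 6: at line 7 remove [ouoj,squ] add [cnn] -> 12 lines: kjwq fhsl jyr bifkd suf zoxmc ask cnn njal rxhx kfdfr zoq
Hunk 7: at line 1 remove [jyr,bifkd] add [pnez,fwib] -> 12 lines: kjwq fhsl pnez fwib suf zoxmc ask cnn njal rxhx kfdfr zoq
Final line count: 12

Answer: 12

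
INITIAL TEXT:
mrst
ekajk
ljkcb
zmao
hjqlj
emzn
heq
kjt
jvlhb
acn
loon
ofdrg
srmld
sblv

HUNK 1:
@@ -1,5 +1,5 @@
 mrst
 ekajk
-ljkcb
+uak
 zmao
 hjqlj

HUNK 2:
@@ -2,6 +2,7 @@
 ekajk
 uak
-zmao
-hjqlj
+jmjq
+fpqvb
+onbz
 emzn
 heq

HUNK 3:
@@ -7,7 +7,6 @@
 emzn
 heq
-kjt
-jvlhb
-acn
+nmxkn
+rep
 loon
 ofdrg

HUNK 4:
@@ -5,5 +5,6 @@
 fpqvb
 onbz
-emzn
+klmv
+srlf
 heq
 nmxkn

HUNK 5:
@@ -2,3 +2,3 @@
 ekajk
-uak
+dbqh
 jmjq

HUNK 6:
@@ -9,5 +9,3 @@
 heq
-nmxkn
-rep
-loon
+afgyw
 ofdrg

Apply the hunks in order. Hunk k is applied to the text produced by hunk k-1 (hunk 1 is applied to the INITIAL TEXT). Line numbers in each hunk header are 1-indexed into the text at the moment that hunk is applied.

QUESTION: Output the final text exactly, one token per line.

Answer: mrst
ekajk
dbqh
jmjq
fpqvb
onbz
klmv
srlf
heq
afgyw
ofdrg
srmld
sblv

Derivation:
Hunk 1: at line 1 remove [ljkcb] add [uak] -> 14 lines: mrst ekajk uak zmao hjqlj emzn heq kjt jvlhb acn loon ofdrg srmld sblv
Hunk 2: at line 2 remove [zmao,hjqlj] add [jmjq,fpqvb,onbz] -> 15 lines: mrst ekajk uak jmjq fpqvb onbz emzn heq kjt jvlhb acn loon ofdrg srmld sblv
Hunk 3: at line 7 remove [kjt,jvlhb,acn] add [nmxkn,rep] -> 14 lines: mrst ekajk uak jmjq fpqvb onbz emzn heq nmxkn rep loon ofdrg srmld sblv
Hunk 4: at line 5 remove [emzn] add [klmv,srlf] -> 15 lines: mrst ekajk uak jmjq fpqvb onbz klmv srlf heq nmxkn rep loon ofdrg srmld sblv
Hunk 5: at line 2 remove [uak] add [dbqh] -> 15 lines: mrst ekajk dbqh jmjq fpqvb onbz klmv srlf heq nmxkn rep loon ofdrg srmld sblv
Hunk 6: at line 9 remove [nmxkn,rep,loon] add [afgyw] -> 13 lines: mrst ekajk dbqh jmjq fpqvb onbz klmv srlf heq afgyw ofdrg srmld sblv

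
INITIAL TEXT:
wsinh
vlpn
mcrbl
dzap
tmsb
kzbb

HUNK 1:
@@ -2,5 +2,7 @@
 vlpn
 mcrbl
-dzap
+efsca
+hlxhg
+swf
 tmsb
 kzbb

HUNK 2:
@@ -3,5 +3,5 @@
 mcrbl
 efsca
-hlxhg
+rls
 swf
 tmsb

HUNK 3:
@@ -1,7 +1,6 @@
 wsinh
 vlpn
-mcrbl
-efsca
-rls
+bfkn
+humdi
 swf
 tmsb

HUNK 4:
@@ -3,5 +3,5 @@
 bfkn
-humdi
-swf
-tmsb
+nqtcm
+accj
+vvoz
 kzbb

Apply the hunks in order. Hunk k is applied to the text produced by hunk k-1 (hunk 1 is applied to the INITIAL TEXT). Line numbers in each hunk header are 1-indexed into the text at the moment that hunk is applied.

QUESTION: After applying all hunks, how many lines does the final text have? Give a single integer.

Answer: 7

Derivation:
Hunk 1: at line 2 remove [dzap] add [efsca,hlxhg,swf] -> 8 lines: wsinh vlpn mcrbl efsca hlxhg swf tmsb kzbb
Hunk 2: at line 3 remove [hlxhg] add [rls] -> 8 lines: wsinh vlpn mcrbl efsca rls swf tmsb kzbb
Hunk 3: at line 1 remove [mcrbl,efsca,rls] add [bfkn,humdi] -> 7 lines: wsinh vlpn bfkn humdi swf tmsb kzbb
Hunk 4: at line 3 remove [humdi,swf,tmsb] add [nqtcm,accj,vvoz] -> 7 lines: wsinh vlpn bfkn nqtcm accj vvoz kzbb
Final line count: 7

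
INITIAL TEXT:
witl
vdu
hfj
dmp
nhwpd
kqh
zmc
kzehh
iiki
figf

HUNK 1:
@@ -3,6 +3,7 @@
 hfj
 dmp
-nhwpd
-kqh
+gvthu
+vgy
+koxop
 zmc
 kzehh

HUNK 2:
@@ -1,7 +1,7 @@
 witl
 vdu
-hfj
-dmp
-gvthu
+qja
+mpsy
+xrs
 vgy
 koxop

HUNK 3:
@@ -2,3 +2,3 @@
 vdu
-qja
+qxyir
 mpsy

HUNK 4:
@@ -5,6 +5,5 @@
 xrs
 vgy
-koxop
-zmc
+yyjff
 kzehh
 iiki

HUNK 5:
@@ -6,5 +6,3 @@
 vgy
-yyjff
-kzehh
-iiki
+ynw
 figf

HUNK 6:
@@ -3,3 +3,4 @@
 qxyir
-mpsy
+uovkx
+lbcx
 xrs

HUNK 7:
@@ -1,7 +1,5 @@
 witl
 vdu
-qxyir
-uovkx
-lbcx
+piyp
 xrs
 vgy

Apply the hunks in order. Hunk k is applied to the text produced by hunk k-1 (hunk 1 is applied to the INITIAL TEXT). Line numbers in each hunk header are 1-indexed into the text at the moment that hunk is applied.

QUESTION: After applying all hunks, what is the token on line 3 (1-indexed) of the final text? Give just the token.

Answer: piyp

Derivation:
Hunk 1: at line 3 remove [nhwpd,kqh] add [gvthu,vgy,koxop] -> 11 lines: witl vdu hfj dmp gvthu vgy koxop zmc kzehh iiki figf
Hunk 2: at line 1 remove [hfj,dmp,gvthu] add [qja,mpsy,xrs] -> 11 lines: witl vdu qja mpsy xrs vgy koxop zmc kzehh iiki figf
Hunk 3: at line 2 remove [qja] add [qxyir] -> 11 lines: witl vdu qxyir mpsy xrs vgy koxop zmc kzehh iiki figf
Hunk 4: at line 5 remove [koxop,zmc] add [yyjff] -> 10 lines: witl vdu qxyir mpsy xrs vgy yyjff kzehh iiki figf
Hunk 5: at line 6 remove [yyjff,kzehh,iiki] add [ynw] -> 8 lines: witl vdu qxyir mpsy xrs vgy ynw figf
Hunk 6: at line 3 remove [mpsy] add [uovkx,lbcx] -> 9 lines: witl vdu qxyir uovkx lbcx xrs vgy ynw figf
Hunk 7: at line 1 remove [qxyir,uovkx,lbcx] add [piyp] -> 7 lines: witl vdu piyp xrs vgy ynw figf
Final line 3: piyp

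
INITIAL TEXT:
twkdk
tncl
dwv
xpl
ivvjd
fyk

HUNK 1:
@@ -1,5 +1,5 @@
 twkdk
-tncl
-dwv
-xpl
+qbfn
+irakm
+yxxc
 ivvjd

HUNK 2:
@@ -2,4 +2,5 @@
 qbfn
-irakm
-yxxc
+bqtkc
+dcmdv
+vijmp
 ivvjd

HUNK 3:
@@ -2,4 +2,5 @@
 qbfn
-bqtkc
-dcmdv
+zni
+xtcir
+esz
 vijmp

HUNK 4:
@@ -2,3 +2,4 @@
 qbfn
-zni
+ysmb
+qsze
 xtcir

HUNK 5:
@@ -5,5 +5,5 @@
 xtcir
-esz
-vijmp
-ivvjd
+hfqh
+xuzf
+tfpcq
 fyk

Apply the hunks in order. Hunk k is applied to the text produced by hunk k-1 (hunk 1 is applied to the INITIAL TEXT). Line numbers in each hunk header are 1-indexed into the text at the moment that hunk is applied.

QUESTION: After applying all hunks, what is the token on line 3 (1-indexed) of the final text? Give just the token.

Hunk 1: at line 1 remove [tncl,dwv,xpl] add [qbfn,irakm,yxxc] -> 6 lines: twkdk qbfn irakm yxxc ivvjd fyk
Hunk 2: at line 2 remove [irakm,yxxc] add [bqtkc,dcmdv,vijmp] -> 7 lines: twkdk qbfn bqtkc dcmdv vijmp ivvjd fyk
Hunk 3: at line 2 remove [bqtkc,dcmdv] add [zni,xtcir,esz] -> 8 lines: twkdk qbfn zni xtcir esz vijmp ivvjd fyk
Hunk 4: at line 2 remove [zni] add [ysmb,qsze] -> 9 lines: twkdk qbfn ysmb qsze xtcir esz vijmp ivvjd fyk
Hunk 5: at line 5 remove [esz,vijmp,ivvjd] add [hfqh,xuzf,tfpcq] -> 9 lines: twkdk qbfn ysmb qsze xtcir hfqh xuzf tfpcq fyk
Final line 3: ysmb

Answer: ysmb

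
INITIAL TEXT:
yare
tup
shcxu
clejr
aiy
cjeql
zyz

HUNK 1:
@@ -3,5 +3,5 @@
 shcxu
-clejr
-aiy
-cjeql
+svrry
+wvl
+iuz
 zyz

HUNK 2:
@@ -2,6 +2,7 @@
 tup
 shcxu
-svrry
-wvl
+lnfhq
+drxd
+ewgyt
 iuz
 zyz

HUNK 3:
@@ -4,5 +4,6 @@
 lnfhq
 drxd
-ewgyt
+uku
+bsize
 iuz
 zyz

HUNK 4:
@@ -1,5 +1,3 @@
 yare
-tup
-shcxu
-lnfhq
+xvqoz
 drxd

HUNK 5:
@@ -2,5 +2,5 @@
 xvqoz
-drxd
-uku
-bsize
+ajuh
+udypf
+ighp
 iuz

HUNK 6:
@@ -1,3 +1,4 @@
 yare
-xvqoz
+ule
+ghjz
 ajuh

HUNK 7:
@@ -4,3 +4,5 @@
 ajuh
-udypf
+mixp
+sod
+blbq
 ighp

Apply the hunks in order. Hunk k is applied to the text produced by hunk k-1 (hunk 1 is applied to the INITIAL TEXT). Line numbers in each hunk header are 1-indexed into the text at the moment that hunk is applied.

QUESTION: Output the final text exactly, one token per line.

Answer: yare
ule
ghjz
ajuh
mixp
sod
blbq
ighp
iuz
zyz

Derivation:
Hunk 1: at line 3 remove [clejr,aiy,cjeql] add [svrry,wvl,iuz] -> 7 lines: yare tup shcxu svrry wvl iuz zyz
Hunk 2: at line 2 remove [svrry,wvl] add [lnfhq,drxd,ewgyt] -> 8 lines: yare tup shcxu lnfhq drxd ewgyt iuz zyz
Hunk 3: at line 4 remove [ewgyt] add [uku,bsize] -> 9 lines: yare tup shcxu lnfhq drxd uku bsize iuz zyz
Hunk 4: at line 1 remove [tup,shcxu,lnfhq] add [xvqoz] -> 7 lines: yare xvqoz drxd uku bsize iuz zyz
Hunk 5: at line 2 remove [drxd,uku,bsize] add [ajuh,udypf,ighp] -> 7 lines: yare xvqoz ajuh udypf ighp iuz zyz
Hunk 6: at line 1 remove [xvqoz] add [ule,ghjz] -> 8 lines: yare ule ghjz ajuh udypf ighp iuz zyz
Hunk 7: at line 4 remove [udypf] add [mixp,sod,blbq] -> 10 lines: yare ule ghjz ajuh mixp sod blbq ighp iuz zyz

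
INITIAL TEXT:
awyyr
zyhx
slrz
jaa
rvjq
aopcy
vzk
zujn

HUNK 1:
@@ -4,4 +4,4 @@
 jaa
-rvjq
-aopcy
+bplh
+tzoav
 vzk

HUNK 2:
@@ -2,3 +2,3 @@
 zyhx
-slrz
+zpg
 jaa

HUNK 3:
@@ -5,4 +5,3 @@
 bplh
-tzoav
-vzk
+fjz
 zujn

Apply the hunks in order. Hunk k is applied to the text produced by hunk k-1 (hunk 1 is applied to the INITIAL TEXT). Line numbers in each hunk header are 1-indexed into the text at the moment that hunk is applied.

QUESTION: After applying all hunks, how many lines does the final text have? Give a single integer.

Answer: 7

Derivation:
Hunk 1: at line 4 remove [rvjq,aopcy] add [bplh,tzoav] -> 8 lines: awyyr zyhx slrz jaa bplh tzoav vzk zujn
Hunk 2: at line 2 remove [slrz] add [zpg] -> 8 lines: awyyr zyhx zpg jaa bplh tzoav vzk zujn
Hunk 3: at line 5 remove [tzoav,vzk] add [fjz] -> 7 lines: awyyr zyhx zpg jaa bplh fjz zujn
Final line count: 7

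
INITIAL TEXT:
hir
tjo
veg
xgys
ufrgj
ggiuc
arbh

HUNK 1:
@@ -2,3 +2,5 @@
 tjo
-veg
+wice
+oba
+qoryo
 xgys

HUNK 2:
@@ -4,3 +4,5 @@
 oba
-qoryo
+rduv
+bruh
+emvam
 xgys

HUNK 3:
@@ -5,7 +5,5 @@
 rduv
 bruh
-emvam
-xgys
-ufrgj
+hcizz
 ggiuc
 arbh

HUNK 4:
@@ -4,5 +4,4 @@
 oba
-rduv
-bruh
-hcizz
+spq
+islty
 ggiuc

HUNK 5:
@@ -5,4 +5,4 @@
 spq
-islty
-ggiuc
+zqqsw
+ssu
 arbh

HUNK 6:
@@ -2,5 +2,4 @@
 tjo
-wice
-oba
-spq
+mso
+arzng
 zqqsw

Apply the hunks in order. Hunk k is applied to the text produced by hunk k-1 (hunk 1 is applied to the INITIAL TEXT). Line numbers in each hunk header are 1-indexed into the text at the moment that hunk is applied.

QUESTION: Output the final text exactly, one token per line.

Hunk 1: at line 2 remove [veg] add [wice,oba,qoryo] -> 9 lines: hir tjo wice oba qoryo xgys ufrgj ggiuc arbh
Hunk 2: at line 4 remove [qoryo] add [rduv,bruh,emvam] -> 11 lines: hir tjo wice oba rduv bruh emvam xgys ufrgj ggiuc arbh
Hunk 3: at line 5 remove [emvam,xgys,ufrgj] add [hcizz] -> 9 lines: hir tjo wice oba rduv bruh hcizz ggiuc arbh
Hunk 4: at line 4 remove [rduv,bruh,hcizz] add [spq,islty] -> 8 lines: hir tjo wice oba spq islty ggiuc arbh
Hunk 5: at line 5 remove [islty,ggiuc] add [zqqsw,ssu] -> 8 lines: hir tjo wice oba spq zqqsw ssu arbh
Hunk 6: at line 2 remove [wice,oba,spq] add [mso,arzng] -> 7 lines: hir tjo mso arzng zqqsw ssu arbh

Answer: hir
tjo
mso
arzng
zqqsw
ssu
arbh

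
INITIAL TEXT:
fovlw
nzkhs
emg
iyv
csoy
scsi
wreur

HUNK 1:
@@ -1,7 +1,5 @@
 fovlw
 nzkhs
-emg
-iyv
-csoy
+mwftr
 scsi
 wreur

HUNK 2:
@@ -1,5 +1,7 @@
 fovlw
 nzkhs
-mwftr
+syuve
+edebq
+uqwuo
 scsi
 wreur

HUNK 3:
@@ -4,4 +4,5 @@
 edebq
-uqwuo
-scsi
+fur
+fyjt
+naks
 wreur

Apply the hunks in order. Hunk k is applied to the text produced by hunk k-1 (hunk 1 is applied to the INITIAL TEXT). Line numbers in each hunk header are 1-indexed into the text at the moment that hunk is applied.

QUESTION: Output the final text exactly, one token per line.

Answer: fovlw
nzkhs
syuve
edebq
fur
fyjt
naks
wreur

Derivation:
Hunk 1: at line 1 remove [emg,iyv,csoy] add [mwftr] -> 5 lines: fovlw nzkhs mwftr scsi wreur
Hunk 2: at line 1 remove [mwftr] add [syuve,edebq,uqwuo] -> 7 lines: fovlw nzkhs syuve edebq uqwuo scsi wreur
Hunk 3: at line 4 remove [uqwuo,scsi] add [fur,fyjt,naks] -> 8 lines: fovlw nzkhs syuve edebq fur fyjt naks wreur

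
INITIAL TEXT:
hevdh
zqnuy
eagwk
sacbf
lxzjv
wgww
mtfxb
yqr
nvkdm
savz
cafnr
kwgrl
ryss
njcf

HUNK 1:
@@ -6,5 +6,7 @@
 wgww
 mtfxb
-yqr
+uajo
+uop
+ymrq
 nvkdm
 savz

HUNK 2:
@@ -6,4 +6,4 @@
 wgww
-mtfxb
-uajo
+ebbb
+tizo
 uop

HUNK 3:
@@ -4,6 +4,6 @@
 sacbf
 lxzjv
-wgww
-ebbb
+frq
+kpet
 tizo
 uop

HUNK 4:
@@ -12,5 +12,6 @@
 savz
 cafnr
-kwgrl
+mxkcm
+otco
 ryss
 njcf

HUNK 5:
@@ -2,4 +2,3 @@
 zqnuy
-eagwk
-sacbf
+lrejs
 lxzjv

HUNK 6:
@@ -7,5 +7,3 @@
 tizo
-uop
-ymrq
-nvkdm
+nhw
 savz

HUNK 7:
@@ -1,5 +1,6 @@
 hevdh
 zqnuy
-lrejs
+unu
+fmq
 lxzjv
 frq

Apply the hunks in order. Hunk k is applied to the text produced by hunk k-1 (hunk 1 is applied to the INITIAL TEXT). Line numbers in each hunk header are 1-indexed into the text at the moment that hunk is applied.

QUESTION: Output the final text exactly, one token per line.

Answer: hevdh
zqnuy
unu
fmq
lxzjv
frq
kpet
tizo
nhw
savz
cafnr
mxkcm
otco
ryss
njcf

Derivation:
Hunk 1: at line 6 remove [yqr] add [uajo,uop,ymrq] -> 16 lines: hevdh zqnuy eagwk sacbf lxzjv wgww mtfxb uajo uop ymrq nvkdm savz cafnr kwgrl ryss njcf
Hunk 2: at line 6 remove [mtfxb,uajo] add [ebbb,tizo] -> 16 lines: hevdh zqnuy eagwk sacbf lxzjv wgww ebbb tizo uop ymrq nvkdm savz cafnr kwgrl ryss njcf
Hunk 3: at line 4 remove [wgww,ebbb] add [frq,kpet] -> 16 lines: hevdh zqnuy eagwk sacbf lxzjv frq kpet tizo uop ymrq nvkdm savz cafnr kwgrl ryss njcf
Hunk 4: at line 12 remove [kwgrl] add [mxkcm,otco] -> 17 lines: hevdh zqnuy eagwk sacbf lxzjv frq kpet tizo uop ymrq nvkdm savz cafnr mxkcm otco ryss njcf
Hunk 5: at line 2 remove [eagwk,sacbf] add [lrejs] -> 16 lines: hevdh zqnuy lrejs lxzjv frq kpet tizo uop ymrq nvkdm savz cafnr mxkcm otco ryss njcf
Hunk 6: at line 7 remove [uop,ymrq,nvkdm] add [nhw] -> 14 lines: hevdh zqnuy lrejs lxzjv frq kpet tizo nhw savz cafnr mxkcm otco ryss njcf
Hunk 7: at line 1 remove [lrejs] add [unu,fmq] -> 15 lines: hevdh zqnuy unu fmq lxzjv frq kpet tizo nhw savz cafnr mxkcm otco ryss njcf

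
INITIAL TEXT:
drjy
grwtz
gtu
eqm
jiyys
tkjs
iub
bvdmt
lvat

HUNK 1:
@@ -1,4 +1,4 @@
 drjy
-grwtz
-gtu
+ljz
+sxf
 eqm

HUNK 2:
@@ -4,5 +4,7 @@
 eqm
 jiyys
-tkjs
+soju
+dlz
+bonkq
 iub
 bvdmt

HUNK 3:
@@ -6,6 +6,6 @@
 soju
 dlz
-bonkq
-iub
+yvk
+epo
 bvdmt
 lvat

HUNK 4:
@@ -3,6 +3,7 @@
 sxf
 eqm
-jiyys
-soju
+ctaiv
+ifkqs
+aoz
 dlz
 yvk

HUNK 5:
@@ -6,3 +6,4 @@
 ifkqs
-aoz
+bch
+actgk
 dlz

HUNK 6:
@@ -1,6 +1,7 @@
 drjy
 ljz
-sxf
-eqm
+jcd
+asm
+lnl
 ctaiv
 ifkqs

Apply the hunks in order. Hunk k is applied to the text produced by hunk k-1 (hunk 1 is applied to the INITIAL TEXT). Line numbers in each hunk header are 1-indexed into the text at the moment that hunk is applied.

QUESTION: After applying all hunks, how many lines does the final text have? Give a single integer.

Answer: 14

Derivation:
Hunk 1: at line 1 remove [grwtz,gtu] add [ljz,sxf] -> 9 lines: drjy ljz sxf eqm jiyys tkjs iub bvdmt lvat
Hunk 2: at line 4 remove [tkjs] add [soju,dlz,bonkq] -> 11 lines: drjy ljz sxf eqm jiyys soju dlz bonkq iub bvdmt lvat
Hunk 3: at line 6 remove [bonkq,iub] add [yvk,epo] -> 11 lines: drjy ljz sxf eqm jiyys soju dlz yvk epo bvdmt lvat
Hunk 4: at line 3 remove [jiyys,soju] add [ctaiv,ifkqs,aoz] -> 12 lines: drjy ljz sxf eqm ctaiv ifkqs aoz dlz yvk epo bvdmt lvat
Hunk 5: at line 6 remove [aoz] add [bch,actgk] -> 13 lines: drjy ljz sxf eqm ctaiv ifkqs bch actgk dlz yvk epo bvdmt lvat
Hunk 6: at line 1 remove [sxf,eqm] add [jcd,asm,lnl] -> 14 lines: drjy ljz jcd asm lnl ctaiv ifkqs bch actgk dlz yvk epo bvdmt lvat
Final line count: 14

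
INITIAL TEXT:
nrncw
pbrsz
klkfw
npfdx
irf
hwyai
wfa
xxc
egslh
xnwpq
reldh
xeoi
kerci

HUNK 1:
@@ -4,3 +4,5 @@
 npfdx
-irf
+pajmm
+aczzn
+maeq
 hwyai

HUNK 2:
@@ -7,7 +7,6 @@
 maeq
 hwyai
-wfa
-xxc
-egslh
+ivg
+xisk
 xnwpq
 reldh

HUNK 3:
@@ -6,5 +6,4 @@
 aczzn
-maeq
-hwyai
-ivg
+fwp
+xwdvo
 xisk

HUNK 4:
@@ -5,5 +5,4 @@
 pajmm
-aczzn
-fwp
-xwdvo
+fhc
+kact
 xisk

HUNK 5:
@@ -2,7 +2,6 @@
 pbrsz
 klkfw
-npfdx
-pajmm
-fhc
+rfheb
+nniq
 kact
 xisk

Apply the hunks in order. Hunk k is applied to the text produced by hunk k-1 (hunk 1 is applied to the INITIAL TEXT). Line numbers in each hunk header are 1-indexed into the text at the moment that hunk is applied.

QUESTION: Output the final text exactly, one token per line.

Answer: nrncw
pbrsz
klkfw
rfheb
nniq
kact
xisk
xnwpq
reldh
xeoi
kerci

Derivation:
Hunk 1: at line 4 remove [irf] add [pajmm,aczzn,maeq] -> 15 lines: nrncw pbrsz klkfw npfdx pajmm aczzn maeq hwyai wfa xxc egslh xnwpq reldh xeoi kerci
Hunk 2: at line 7 remove [wfa,xxc,egslh] add [ivg,xisk] -> 14 lines: nrncw pbrsz klkfw npfdx pajmm aczzn maeq hwyai ivg xisk xnwpq reldh xeoi kerci
Hunk 3: at line 6 remove [maeq,hwyai,ivg] add [fwp,xwdvo] -> 13 lines: nrncw pbrsz klkfw npfdx pajmm aczzn fwp xwdvo xisk xnwpq reldh xeoi kerci
Hunk 4: at line 5 remove [aczzn,fwp,xwdvo] add [fhc,kact] -> 12 lines: nrncw pbrsz klkfw npfdx pajmm fhc kact xisk xnwpq reldh xeoi kerci
Hunk 5: at line 2 remove [npfdx,pajmm,fhc] add [rfheb,nniq] -> 11 lines: nrncw pbrsz klkfw rfheb nniq kact xisk xnwpq reldh xeoi kerci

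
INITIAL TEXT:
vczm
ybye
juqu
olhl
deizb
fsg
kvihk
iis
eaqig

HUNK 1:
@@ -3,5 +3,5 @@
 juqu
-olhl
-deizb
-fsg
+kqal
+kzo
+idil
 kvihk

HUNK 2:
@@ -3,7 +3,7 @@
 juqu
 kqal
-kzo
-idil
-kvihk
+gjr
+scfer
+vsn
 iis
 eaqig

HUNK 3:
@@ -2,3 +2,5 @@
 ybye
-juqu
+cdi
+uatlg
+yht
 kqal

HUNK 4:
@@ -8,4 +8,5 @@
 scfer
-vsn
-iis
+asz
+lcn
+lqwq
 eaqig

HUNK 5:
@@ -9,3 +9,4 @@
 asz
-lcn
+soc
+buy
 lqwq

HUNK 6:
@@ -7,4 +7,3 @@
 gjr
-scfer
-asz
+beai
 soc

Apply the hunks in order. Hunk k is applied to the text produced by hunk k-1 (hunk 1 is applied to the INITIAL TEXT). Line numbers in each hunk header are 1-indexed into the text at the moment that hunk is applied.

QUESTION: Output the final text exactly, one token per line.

Answer: vczm
ybye
cdi
uatlg
yht
kqal
gjr
beai
soc
buy
lqwq
eaqig

Derivation:
Hunk 1: at line 3 remove [olhl,deizb,fsg] add [kqal,kzo,idil] -> 9 lines: vczm ybye juqu kqal kzo idil kvihk iis eaqig
Hunk 2: at line 3 remove [kzo,idil,kvihk] add [gjr,scfer,vsn] -> 9 lines: vczm ybye juqu kqal gjr scfer vsn iis eaqig
Hunk 3: at line 2 remove [juqu] add [cdi,uatlg,yht] -> 11 lines: vczm ybye cdi uatlg yht kqal gjr scfer vsn iis eaqig
Hunk 4: at line 8 remove [vsn,iis] add [asz,lcn,lqwq] -> 12 lines: vczm ybye cdi uatlg yht kqal gjr scfer asz lcn lqwq eaqig
Hunk 5: at line 9 remove [lcn] add [soc,buy] -> 13 lines: vczm ybye cdi uatlg yht kqal gjr scfer asz soc buy lqwq eaqig
Hunk 6: at line 7 remove [scfer,asz] add [beai] -> 12 lines: vczm ybye cdi uatlg yht kqal gjr beai soc buy lqwq eaqig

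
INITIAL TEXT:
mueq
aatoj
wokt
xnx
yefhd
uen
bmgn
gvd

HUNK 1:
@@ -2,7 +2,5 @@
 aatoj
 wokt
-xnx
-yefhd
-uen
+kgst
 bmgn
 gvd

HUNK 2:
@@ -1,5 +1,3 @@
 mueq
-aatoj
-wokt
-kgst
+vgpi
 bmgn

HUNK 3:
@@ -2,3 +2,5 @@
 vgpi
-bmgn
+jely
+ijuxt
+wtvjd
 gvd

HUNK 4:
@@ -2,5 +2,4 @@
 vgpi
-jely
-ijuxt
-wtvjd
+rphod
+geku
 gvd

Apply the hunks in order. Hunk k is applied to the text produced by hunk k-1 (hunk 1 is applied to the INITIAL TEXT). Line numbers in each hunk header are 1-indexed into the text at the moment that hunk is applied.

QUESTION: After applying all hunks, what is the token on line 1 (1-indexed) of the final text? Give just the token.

Answer: mueq

Derivation:
Hunk 1: at line 2 remove [xnx,yefhd,uen] add [kgst] -> 6 lines: mueq aatoj wokt kgst bmgn gvd
Hunk 2: at line 1 remove [aatoj,wokt,kgst] add [vgpi] -> 4 lines: mueq vgpi bmgn gvd
Hunk 3: at line 2 remove [bmgn] add [jely,ijuxt,wtvjd] -> 6 lines: mueq vgpi jely ijuxt wtvjd gvd
Hunk 4: at line 2 remove [jely,ijuxt,wtvjd] add [rphod,geku] -> 5 lines: mueq vgpi rphod geku gvd
Final line 1: mueq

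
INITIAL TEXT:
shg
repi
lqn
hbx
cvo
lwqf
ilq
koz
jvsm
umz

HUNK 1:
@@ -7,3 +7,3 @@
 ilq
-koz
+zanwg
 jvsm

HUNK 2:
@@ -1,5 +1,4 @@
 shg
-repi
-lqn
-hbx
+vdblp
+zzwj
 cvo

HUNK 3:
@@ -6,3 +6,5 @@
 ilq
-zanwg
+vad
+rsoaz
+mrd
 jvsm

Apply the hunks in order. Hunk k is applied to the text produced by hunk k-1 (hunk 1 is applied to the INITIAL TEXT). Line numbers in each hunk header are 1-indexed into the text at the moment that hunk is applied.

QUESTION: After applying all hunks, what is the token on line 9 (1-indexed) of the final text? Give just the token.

Hunk 1: at line 7 remove [koz] add [zanwg] -> 10 lines: shg repi lqn hbx cvo lwqf ilq zanwg jvsm umz
Hunk 2: at line 1 remove [repi,lqn,hbx] add [vdblp,zzwj] -> 9 lines: shg vdblp zzwj cvo lwqf ilq zanwg jvsm umz
Hunk 3: at line 6 remove [zanwg] add [vad,rsoaz,mrd] -> 11 lines: shg vdblp zzwj cvo lwqf ilq vad rsoaz mrd jvsm umz
Final line 9: mrd

Answer: mrd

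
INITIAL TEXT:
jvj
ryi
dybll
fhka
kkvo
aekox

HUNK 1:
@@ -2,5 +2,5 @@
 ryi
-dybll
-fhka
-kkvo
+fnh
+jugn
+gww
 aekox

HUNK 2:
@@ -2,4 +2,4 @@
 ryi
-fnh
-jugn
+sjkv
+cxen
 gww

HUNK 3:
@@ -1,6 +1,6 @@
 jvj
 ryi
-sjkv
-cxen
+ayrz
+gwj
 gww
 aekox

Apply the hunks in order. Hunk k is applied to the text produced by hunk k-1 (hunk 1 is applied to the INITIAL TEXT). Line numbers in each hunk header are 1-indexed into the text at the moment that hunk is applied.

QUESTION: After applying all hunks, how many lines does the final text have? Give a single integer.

Answer: 6

Derivation:
Hunk 1: at line 2 remove [dybll,fhka,kkvo] add [fnh,jugn,gww] -> 6 lines: jvj ryi fnh jugn gww aekox
Hunk 2: at line 2 remove [fnh,jugn] add [sjkv,cxen] -> 6 lines: jvj ryi sjkv cxen gww aekox
Hunk 3: at line 1 remove [sjkv,cxen] add [ayrz,gwj] -> 6 lines: jvj ryi ayrz gwj gww aekox
Final line count: 6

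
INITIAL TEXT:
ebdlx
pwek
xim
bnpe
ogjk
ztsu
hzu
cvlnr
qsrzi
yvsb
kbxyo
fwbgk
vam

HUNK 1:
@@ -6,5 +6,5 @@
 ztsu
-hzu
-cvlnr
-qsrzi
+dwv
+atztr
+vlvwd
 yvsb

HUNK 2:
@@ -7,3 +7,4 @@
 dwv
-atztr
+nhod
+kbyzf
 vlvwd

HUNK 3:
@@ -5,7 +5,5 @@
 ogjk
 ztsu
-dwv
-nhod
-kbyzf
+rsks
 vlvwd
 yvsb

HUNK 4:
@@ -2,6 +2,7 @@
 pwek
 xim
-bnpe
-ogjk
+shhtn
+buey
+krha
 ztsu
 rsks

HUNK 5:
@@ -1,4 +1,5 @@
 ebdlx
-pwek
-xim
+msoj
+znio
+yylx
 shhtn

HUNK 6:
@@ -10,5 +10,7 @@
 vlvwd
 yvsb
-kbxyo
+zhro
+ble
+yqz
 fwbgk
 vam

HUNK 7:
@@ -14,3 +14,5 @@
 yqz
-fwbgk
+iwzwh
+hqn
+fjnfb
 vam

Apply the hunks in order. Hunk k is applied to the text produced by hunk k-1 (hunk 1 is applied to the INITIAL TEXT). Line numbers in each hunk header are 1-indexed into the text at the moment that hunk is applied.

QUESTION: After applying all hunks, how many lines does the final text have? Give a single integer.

Hunk 1: at line 6 remove [hzu,cvlnr,qsrzi] add [dwv,atztr,vlvwd] -> 13 lines: ebdlx pwek xim bnpe ogjk ztsu dwv atztr vlvwd yvsb kbxyo fwbgk vam
Hunk 2: at line 7 remove [atztr] add [nhod,kbyzf] -> 14 lines: ebdlx pwek xim bnpe ogjk ztsu dwv nhod kbyzf vlvwd yvsb kbxyo fwbgk vam
Hunk 3: at line 5 remove [dwv,nhod,kbyzf] add [rsks] -> 12 lines: ebdlx pwek xim bnpe ogjk ztsu rsks vlvwd yvsb kbxyo fwbgk vam
Hunk 4: at line 2 remove [bnpe,ogjk] add [shhtn,buey,krha] -> 13 lines: ebdlx pwek xim shhtn buey krha ztsu rsks vlvwd yvsb kbxyo fwbgk vam
Hunk 5: at line 1 remove [pwek,xim] add [msoj,znio,yylx] -> 14 lines: ebdlx msoj znio yylx shhtn buey krha ztsu rsks vlvwd yvsb kbxyo fwbgk vam
Hunk 6: at line 10 remove [kbxyo] add [zhro,ble,yqz] -> 16 lines: ebdlx msoj znio yylx shhtn buey krha ztsu rsks vlvwd yvsb zhro ble yqz fwbgk vam
Hunk 7: at line 14 remove [fwbgk] add [iwzwh,hqn,fjnfb] -> 18 lines: ebdlx msoj znio yylx shhtn buey krha ztsu rsks vlvwd yvsb zhro ble yqz iwzwh hqn fjnfb vam
Final line count: 18

Answer: 18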